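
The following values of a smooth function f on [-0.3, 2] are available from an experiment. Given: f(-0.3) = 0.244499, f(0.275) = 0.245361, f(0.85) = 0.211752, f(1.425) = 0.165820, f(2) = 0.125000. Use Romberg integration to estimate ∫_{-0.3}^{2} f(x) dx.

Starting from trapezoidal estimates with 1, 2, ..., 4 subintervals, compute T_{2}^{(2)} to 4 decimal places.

0.4673

T_{0}^{(0)} (trapezoid, 1 panel, h=2.3000): 0.424924
T_{1}^{(0)} (trapezoid, 2 panels, h=1.1500): 0.455977
T_{2}^{(0)} (trapezoid, 4 panels, h=0.5750): 0.464417
T_{1}^{(1)} = 0.455977 + (0.455977 − 0.424924)/3 = 0.466328
T_{2}^{(1)} = 0.464417 + (0.464417 − 0.455977)/3 = 0.467230
T_{2}^{(2)} = 0.467230 + (0.467230 − 0.466328)/15 = 0.467290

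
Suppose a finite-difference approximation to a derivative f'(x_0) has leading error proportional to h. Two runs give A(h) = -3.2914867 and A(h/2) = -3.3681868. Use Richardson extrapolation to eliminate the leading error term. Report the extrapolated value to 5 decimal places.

The leading error scales as h; refining by a factor of 2 reduces it by 2^1 = 2.
Extrapolated value = (2·A(h/2) − A(h)) / (2 − 1)
= (2·(-3.3681868) − (-3.2914867)) / 1
= -3.4448869 / 1 = -3.4448869

-3.44489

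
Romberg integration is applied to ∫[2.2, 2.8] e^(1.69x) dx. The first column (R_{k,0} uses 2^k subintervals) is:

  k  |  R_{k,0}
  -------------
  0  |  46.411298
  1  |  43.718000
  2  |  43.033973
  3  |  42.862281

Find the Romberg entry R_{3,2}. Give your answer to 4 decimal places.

Richardson extrapolation on the trapezoidal column (denominator 4−1=3):
R_{2,1} = (4·43.033973 − 43.718000) / 3 = 42.805964
R_{3,1} = 42.862281 + (42.862281 − 43.033973)/3 = 42.805050
R_{3,2} = 42.805050 + (42.805050 − 42.805964)/15 = 42.804989

42.8050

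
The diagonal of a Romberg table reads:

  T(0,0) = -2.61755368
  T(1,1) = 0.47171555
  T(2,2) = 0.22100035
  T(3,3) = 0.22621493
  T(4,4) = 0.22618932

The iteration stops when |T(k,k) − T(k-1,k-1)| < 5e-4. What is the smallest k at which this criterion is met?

k = 4

|T(1,1) − T(0,0)| = 3.08926923 ≥ 5e-4
|T(2,2) − T(1,1)| = 0.25071520 ≥ 5e-4
|T(3,3) − T(2,2)| = 0.00521458 ≥ 5e-4
|T(4,4) − T(3,3)| = 0.00002561 < 5e-4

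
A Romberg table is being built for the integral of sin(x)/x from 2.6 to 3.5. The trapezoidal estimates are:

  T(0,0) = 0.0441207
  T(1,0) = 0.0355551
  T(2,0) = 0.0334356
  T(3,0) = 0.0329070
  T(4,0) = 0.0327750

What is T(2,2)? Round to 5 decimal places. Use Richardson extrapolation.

Richardson extrapolation on the trapezoidal column (denominator 4−1=3):
T(1,1) = (4·0.0355551 − 0.0441207) / 3 = 0.0326999
T(2,1) = 0.0334356 + (0.0334356 − 0.0355551)/3 = 0.0327291
T(2,2) = 0.0327291 + (0.0327291 − 0.0326999)/15 = 0.0327310
(Column j=1 coincides with Simpson's rule on the same nodes.)

0.03273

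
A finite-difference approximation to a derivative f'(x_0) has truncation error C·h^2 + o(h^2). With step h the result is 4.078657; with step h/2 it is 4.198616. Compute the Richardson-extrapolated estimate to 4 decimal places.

4.2386

The leading error scales as h^2; refining by a factor of 2 reduces it by 2^2 = 4.
Extrapolated value = (4·A(h/2) − A(h)) / (4 − 1)
= (4·4.198616 − 4.078657) / 3
= 12.715807 / 3 = 4.238602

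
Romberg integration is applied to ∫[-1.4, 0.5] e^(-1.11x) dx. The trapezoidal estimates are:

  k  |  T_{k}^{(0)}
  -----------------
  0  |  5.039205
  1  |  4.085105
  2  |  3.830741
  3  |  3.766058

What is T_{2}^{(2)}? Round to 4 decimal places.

T_{1}^{(1)} = 4.085105 + (4.085105 − 5.039205)/3 = 3.767072
T_{2}^{(1)} = (4·3.830741 − 4.085105) / 3 = 3.745953
T_{2}^{(2)} = (16·3.745953 − 3.767072) / 15 = 3.744545

3.7445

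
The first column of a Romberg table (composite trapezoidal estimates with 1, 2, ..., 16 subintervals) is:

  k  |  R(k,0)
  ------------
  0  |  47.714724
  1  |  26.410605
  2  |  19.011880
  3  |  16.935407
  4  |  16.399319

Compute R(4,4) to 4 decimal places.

R(1,1) = 26.410605 + (26.410605 − 47.714724)/3 = 19.309232
R(2,1) = 19.011880 + (19.011880 − 26.410605)/3 = 16.545638
R(3,1) = (4·16.935407 − 19.011880) / 3 = 16.243249
R(4,1) = 16.399319 + (16.399319 − 16.935407)/3 = 16.220623
R(2,2) = (16·16.545638 − 19.309232) / 15 = 16.361398
R(3,2) = 16.243249 + (16.243249 − 16.545638)/15 = 16.223090
R(4,2) = 16.220623 + (16.220623 − 16.243249)/15 = 16.219115
R(3,3) = (64·16.223090 − 16.361398) / 63 = 16.220895
R(4,3) = (64·16.219115 − 16.223090) / 63 = 16.219052
R(4,4) = (256·16.219052 − 16.220895) / 255 = 16.219045
(Column j=1 coincides with Simpson's rule on the same nodes.)

16.2190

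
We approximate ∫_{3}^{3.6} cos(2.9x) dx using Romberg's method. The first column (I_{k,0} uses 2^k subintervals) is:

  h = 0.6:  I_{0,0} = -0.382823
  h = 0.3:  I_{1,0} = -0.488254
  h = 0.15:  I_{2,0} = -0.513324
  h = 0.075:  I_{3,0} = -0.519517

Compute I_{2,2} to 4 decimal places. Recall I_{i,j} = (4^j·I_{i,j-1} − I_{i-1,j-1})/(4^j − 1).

-0.5216

I_{1,1} = (4·(-0.488254) − (-0.382823)) / 3 = -0.523398
I_{2,1} = -0.513324 + (-0.513324 − (-0.488254))/3 = -0.521681
I_{2,2} = (16·(-0.521681) − (-0.523398)) / 15 = -0.521567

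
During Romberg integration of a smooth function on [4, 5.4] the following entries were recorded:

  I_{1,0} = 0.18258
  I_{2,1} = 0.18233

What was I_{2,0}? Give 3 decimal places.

From I_{2,1} = (4·I_{2,0} − I_{1,0})/3, solve for I_{2,0}:
4·I_{2,0} = 3·0.18233 + 0.18258 = 0.72957
I_{2,0} = 0.18239

0.182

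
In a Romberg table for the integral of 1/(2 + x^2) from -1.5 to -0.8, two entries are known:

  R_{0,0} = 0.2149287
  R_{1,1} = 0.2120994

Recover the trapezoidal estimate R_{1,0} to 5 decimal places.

0.21281

From R_{1,1} = (4·R_{1,0} − R_{0,0})/3, solve for R_{1,0}:
4·R_{1,0} = 3·0.2120994 + 0.2149287 = 0.8512269
R_{1,0} = 0.2128067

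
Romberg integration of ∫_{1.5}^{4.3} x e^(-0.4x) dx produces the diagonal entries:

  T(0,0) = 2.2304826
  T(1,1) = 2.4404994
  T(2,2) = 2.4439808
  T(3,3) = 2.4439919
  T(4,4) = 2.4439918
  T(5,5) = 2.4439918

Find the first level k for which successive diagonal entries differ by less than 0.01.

|T(1,1) − T(0,0)| = 0.2100168 ≥ 0.01
|T(2,2) − T(1,1)| = 0.0034814 < 0.01

k = 2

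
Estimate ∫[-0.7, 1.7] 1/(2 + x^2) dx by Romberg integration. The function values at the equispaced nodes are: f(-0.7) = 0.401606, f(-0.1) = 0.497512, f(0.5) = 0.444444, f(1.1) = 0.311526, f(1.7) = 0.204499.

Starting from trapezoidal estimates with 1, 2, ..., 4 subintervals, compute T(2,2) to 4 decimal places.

0.9457

T(0,0) (trapezoid, 1 panel, h=2.4000): 0.727326
T(1,0) (trapezoid, 2 panels, h=1.2000): 0.896996
T(2,0) (trapezoid, 4 panels, h=0.6000): 0.933921
T(1,1) = 0.896996 + (0.896996 − 0.727326)/3 = 0.953553
T(2,1) = 0.933921 + (0.933921 − 0.896996)/3 = 0.946229
T(2,2) = 0.946229 + (0.946229 − 0.953553)/15 = 0.945741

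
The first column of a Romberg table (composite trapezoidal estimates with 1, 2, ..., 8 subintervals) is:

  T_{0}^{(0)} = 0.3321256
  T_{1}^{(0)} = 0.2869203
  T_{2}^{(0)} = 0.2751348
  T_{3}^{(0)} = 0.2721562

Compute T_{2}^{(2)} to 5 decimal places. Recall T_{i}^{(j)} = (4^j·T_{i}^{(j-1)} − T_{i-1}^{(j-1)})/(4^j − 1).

0.27116

T_{1}^{(1)} = 0.2869203 + (0.2869203 − 0.3321256)/3 = 0.2718519
T_{2}^{(1)} = (4·0.2751348 − 0.2869203) / 3 = 0.2712063
T_{2}^{(2)} = 0.2712063 + (0.2712063 − 0.2718519)/15 = 0.2711633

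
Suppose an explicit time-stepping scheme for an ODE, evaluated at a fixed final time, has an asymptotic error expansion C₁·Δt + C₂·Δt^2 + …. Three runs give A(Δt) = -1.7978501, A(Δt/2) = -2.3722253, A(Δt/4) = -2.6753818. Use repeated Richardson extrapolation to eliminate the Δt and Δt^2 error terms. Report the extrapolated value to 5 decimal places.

-2.98918

First eliminate the Δt term (factor 2^1 = 2):
  B₁ = (2·(-2.3722253) − (-1.7978501))/1 = -2.9466005
  B₂ = (2·(-2.6753818) − (-2.3722253))/1 = -2.9785383
Then eliminate the Δt^2 term (factor 2^2 = 4):
  (4·(-2.9785383) − (-2.9466005))/3 = -2.9891842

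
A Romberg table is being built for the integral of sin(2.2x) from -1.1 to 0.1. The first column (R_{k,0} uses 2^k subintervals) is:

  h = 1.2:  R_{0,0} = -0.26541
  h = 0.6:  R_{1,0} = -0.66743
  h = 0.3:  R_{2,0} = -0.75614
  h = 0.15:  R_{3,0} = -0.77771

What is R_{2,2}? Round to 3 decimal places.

Richardson extrapolation on the trapezoidal column (denominator 4−1=3):
R_{1,1} = -0.66743 + (-0.66743 − (-0.26541))/3 = -0.80144
R_{2,1} = (4·(-0.75614) − (-0.66743)) / 3 = -0.78571
R_{2,2} = (16·(-0.78571) − (-0.80144)) / 15 = -0.78466

-0.785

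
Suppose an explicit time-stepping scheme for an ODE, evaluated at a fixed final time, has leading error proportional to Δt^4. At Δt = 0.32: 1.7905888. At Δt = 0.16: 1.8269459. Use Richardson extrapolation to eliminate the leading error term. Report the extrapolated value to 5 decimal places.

1.82937

Extrapolated value = (16·A(Δt/2) − A(Δt)) / (16 − 1)
= (16·1.8269459 − 1.7905888) / 15
= 27.4405456 / 15 = 1.8293697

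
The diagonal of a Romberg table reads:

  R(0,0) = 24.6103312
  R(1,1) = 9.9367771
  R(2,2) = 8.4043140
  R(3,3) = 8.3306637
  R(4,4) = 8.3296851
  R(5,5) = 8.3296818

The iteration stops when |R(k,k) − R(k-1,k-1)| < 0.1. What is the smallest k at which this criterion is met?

|R(1,1) − R(0,0)| = 14.6735541 ≥ 0.1
|R(2,2) − R(1,1)| = 1.5324631 ≥ 0.1
|R(3,3) − R(2,2)| = 0.0736503 < 0.1

k = 3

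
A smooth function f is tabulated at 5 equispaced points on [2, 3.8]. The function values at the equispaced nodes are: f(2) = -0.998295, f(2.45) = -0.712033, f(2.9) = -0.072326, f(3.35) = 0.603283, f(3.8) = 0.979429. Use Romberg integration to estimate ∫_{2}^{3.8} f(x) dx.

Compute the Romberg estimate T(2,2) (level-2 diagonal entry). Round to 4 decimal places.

T(0,0) (trapezoid, 1 panel, h=1.8000): -0.016979
T(1,0) (trapezoid, 2 panels, h=0.9000): -0.073583
T(2,0) (trapezoid, 4 panels, h=0.4500): -0.085729
T(1,1) = -0.073583 + (-0.073583 − (-0.016979))/3 = -0.092451
T(2,1) = -0.085729 + (-0.085729 − (-0.073583))/3 = -0.089778
T(2,2) = -0.089778 + (-0.089778 − (-0.092451))/15 = -0.089600

-0.0896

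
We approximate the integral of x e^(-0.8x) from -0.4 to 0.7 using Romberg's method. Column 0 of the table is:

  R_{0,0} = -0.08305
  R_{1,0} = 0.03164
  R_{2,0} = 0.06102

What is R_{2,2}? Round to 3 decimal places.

0.071

Richardson extrapolation on the trapezoidal column (denominator 4−1=3):
R_{1,1} = (4·0.03164 − (-0.08305)) / 3 = 0.06987
R_{2,1} = 0.06102 + (0.06102 − 0.03164)/3 = 0.07081
R_{2,2} = 0.07081 + (0.07081 − 0.06987)/15 = 0.07087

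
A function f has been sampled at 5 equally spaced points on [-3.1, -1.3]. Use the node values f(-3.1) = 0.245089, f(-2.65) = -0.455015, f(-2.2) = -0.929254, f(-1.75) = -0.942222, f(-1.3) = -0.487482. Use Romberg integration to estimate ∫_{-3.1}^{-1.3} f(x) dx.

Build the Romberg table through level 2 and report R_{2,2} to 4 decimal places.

R_{0,0} (trapezoid, 1 panel, h=1.8000): -0.218154
R_{1,0} (trapezoid, 2 panels, h=0.9000): -0.945405
R_{2,0} (trapezoid, 4 panels, h=0.4500): -1.101459
R_{1,1} = -0.945405 + (-0.945405 − (-0.218154))/3 = -1.187822
R_{2,1} = -1.101459 + (-1.101459 − (-0.945405))/3 = -1.153477
R_{2,2} = -1.153477 + (-1.153477 − (-1.187822))/15 = -1.151187

-1.1512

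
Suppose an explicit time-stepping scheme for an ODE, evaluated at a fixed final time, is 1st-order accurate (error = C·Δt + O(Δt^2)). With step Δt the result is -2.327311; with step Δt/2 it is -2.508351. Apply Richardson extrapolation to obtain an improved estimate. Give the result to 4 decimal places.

-2.6894

The leading error scales as Δt; refining by a factor of 2 reduces it by 2^1 = 2.
Extrapolated value = (2·A(Δt/2) − A(Δt)) / (2 − 1)
= (2·(-2.508351) − (-2.327311)) / 1
= -2.689391 / 1 = -2.689391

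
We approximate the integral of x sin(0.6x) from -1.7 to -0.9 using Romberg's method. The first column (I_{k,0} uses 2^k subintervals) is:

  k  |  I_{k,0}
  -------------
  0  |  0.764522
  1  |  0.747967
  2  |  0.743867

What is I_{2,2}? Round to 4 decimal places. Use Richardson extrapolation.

0.7425

I_{1,1} = (4·0.747967 − 0.764522) / 3 = 0.742449
I_{2,1} = (4·0.743867 − 0.747967) / 3 = 0.742500
I_{2,2} = 0.742500 + (0.742500 − 0.742449)/15 = 0.742503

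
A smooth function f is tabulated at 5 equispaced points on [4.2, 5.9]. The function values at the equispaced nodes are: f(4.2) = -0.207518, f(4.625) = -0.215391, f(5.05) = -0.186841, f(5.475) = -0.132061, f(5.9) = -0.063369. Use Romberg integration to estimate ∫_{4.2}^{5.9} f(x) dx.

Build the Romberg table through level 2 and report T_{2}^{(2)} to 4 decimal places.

-0.2882

T_{0}^{(0)} (trapezoid, 1 panel, h=1.7000): -0.230254
T_{1}^{(0)} (trapezoid, 2 panels, h=0.8500): -0.273942
T_{2}^{(0)} (trapezoid, 4 panels, h=0.4250): -0.284638
T_{1}^{(1)} = -0.273942 + (-0.273942 − (-0.230254))/3 = -0.288505
T_{2}^{(1)} = -0.284638 + (-0.284638 − (-0.273942))/3 = -0.288203
T_{2}^{(2)} = -0.288203 + (-0.288203 − (-0.288505))/15 = -0.288183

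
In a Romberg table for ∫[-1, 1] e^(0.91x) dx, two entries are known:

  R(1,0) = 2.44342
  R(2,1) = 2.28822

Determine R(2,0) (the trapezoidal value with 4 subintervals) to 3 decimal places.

From R(2,1) = (4·R(2,0) − R(1,0))/3, solve for R(2,0):
4·R(2,0) = 3·2.28822 + 2.44342 = 9.30808
R(2,0) = 2.32702

2.327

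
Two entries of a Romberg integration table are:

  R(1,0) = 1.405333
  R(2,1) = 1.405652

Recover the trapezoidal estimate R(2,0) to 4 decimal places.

From R(2,1) = (4·R(2,0) − R(1,0))/3, solve for R(2,0):
4·R(2,0) = 3·1.405652 + 1.405333 = 5.622289
R(2,0) = 1.405572

1.4056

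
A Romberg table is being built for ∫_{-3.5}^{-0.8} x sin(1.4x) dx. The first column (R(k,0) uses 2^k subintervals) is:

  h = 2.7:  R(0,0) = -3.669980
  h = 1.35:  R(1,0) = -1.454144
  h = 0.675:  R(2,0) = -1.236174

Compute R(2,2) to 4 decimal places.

R(1,1) = (4·(-1.454144) − (-3.669980)) / 3 = -0.715532
R(2,1) = -1.236174 + (-1.236174 − (-1.454144))/3 = -1.163517
R(2,2) = (16·(-1.163517) − (-0.715532)) / 15 = -1.193383

-1.1934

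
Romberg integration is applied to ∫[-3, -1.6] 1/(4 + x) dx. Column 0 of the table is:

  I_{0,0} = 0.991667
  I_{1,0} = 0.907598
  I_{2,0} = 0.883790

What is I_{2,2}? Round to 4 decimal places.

Richardson extrapolation on the trapezoidal column (denominator 4−1=3):
I_{1,1} = (4·0.907598 − 0.991667) / 3 = 0.879575
I_{2,1} = (4·0.883790 − 0.907598) / 3 = 0.875854
I_{2,2} = 0.875854 + (0.875854 − 0.879575)/15 = 0.875606

0.8756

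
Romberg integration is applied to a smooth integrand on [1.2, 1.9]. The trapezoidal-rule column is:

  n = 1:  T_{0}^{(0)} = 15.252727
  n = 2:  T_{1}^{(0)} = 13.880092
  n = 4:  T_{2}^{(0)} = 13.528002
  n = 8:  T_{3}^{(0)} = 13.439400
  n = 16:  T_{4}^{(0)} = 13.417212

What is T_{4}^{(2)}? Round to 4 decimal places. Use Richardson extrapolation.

13.4098

T_{3}^{(1)} = 13.439400 + (13.439400 − 13.528002)/3 = 13.409866
T_{4}^{(1)} = (4·13.417212 − 13.439400) / 3 = 13.409816
T_{4}^{(2)} = (16·13.409816 − 13.409866) / 15 = 13.409813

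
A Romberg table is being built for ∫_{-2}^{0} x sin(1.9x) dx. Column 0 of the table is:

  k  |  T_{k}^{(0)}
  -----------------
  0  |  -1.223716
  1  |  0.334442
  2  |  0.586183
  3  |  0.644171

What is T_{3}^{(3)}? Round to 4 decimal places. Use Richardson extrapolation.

T_{1}^{(1)} = (4·0.334442 − (-1.223716)) / 3 = 0.853828
T_{2}^{(1)} = 0.586183 + (0.586183 − 0.334442)/3 = 0.670097
T_{3}^{(1)} = 0.644171 + (0.644171 − 0.586183)/3 = 0.663500
T_{2}^{(2)} = 0.670097 + (0.670097 − 0.853828)/15 = 0.657848
T_{3}^{(2)} = (16·0.663500 − 0.670097) / 15 = 0.663060
T_{3}^{(3)} = (64·0.663060 − 0.657848) / 63 = 0.663143

0.6631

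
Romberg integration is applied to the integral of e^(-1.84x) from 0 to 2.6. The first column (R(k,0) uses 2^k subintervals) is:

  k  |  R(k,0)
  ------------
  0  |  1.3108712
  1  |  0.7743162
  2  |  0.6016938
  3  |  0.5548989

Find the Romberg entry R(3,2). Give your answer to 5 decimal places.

Richardson extrapolation on the trapezoidal column (denominator 4−1=3):
R(2,1) = (4·0.6016938 − 0.7743162) / 3 = 0.5441530
R(3,1) = 0.5548989 + (0.5548989 − 0.6016938)/3 = 0.5393006
R(3,2) = (16·0.5393006 − 0.5441530) / 15 = 0.5389771
(Column j=1 coincides with Simpson's rule on the same nodes.)

0.53898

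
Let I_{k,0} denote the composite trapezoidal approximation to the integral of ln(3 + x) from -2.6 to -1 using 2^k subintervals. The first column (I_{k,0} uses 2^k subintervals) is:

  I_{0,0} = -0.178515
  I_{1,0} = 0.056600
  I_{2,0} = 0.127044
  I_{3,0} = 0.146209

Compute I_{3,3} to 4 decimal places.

0.1528

I_{1,1} = 0.056600 + (0.056600 − (-0.178515))/3 = 0.134972
I_{2,1} = 0.127044 + (0.127044 − 0.056600)/3 = 0.150525
I_{3,1} = (4·0.146209 − 0.127044) / 3 = 0.152597
I_{2,2} = (16·0.150525 − 0.134972) / 15 = 0.151562
I_{3,2} = (16·0.152597 − 0.150525) / 15 = 0.152735
I_{3,3} = (64·0.152735 − 0.151562) / 63 = 0.152754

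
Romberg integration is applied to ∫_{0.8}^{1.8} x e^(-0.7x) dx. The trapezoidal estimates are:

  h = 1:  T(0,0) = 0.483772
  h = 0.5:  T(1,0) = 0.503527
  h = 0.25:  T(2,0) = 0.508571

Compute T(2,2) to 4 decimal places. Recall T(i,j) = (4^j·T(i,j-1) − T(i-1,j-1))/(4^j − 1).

Richardson extrapolation on the trapezoidal column (denominator 4−1=3):
T(1,1) = (4·0.503527 − 0.483772) / 3 = 0.510112
T(2,1) = (4·0.508571 − 0.503527) / 3 = 0.510252
T(2,2) = 0.510252 + (0.510252 − 0.510112)/15 = 0.510261
(Column j=1 coincides with Simpson's rule on the same nodes.)

0.5103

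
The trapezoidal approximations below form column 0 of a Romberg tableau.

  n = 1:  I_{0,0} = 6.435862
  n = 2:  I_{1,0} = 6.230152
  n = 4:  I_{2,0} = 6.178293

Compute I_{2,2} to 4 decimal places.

6.1610

Richardson extrapolation on the trapezoidal column (denominator 4−1=3):
I_{1,1} = (4·6.230152 − 6.435862) / 3 = 6.161582
I_{2,1} = 6.178293 + (6.178293 − 6.230152)/3 = 6.161007
I_{2,2} = 6.161007 + (6.161007 − 6.161582)/15 = 6.160969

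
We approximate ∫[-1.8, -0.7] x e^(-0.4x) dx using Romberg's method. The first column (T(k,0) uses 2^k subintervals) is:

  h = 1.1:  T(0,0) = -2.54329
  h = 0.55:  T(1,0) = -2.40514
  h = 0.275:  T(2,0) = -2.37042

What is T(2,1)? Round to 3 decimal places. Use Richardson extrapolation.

Richardson extrapolation on the trapezoidal column (denominator 4−1=3):
T(2,1) = -2.37042 + (-2.37042 − (-2.40514))/3 = -2.35885

-2.359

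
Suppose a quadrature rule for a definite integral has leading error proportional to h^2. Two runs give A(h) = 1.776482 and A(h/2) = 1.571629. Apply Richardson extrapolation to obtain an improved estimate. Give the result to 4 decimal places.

1.5033

The leading error scales as h^2; refining by a factor of 2 reduces it by 2^2 = 4.
Extrapolated value = (4·A(h/2) − A(h)) / (4 − 1)
= (4·1.571629 − 1.776482) / 3
= 4.510034 / 3 = 1.503345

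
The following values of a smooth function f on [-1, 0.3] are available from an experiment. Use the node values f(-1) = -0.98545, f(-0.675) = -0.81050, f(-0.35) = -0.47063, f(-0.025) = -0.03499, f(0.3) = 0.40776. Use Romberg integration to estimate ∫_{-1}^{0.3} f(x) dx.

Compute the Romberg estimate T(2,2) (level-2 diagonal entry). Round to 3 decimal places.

T(0,0) (trapezoid, 1 panel, h=1.3000): -0.37550
T(1,0) (trapezoid, 2 panels, h=0.6500): -0.49366
T(2,0) (trapezoid, 4 panels, h=0.3250): -0.52161
T(1,1) = -0.49366 + (-0.49366 − (-0.37550))/3 = -0.53305
T(2,1) = -0.52161 + (-0.52161 − (-0.49366))/3 = -0.53093
T(2,2) = -0.53093 + (-0.53093 − (-0.53305))/15 = -0.53079

-0.531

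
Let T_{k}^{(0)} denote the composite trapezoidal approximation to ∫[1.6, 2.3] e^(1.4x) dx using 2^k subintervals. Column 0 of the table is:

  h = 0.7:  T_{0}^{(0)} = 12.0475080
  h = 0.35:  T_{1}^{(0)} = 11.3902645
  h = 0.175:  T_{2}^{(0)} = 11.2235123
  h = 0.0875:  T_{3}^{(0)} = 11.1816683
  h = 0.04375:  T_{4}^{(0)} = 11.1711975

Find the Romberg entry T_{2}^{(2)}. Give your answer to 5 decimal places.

Richardson extrapolation on the trapezoidal column (denominator 4−1=3):
T_{1}^{(1)} = (4·11.3902645 − 12.0475080) / 3 = 11.1711833
T_{2}^{(1)} = (4·11.2235123 − 11.3902645) / 3 = 11.1679282
T_{2}^{(2)} = (16·11.1679282 − 11.1711833) / 15 = 11.1677112

11.16771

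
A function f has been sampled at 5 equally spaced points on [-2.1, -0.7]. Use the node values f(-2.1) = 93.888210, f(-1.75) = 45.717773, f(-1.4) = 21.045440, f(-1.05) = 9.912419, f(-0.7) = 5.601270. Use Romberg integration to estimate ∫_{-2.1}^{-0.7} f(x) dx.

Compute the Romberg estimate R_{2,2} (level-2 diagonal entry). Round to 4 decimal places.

R_{0,0} (trapezoid, 1 panel, h=1.4000): 69.642636
R_{1,0} (trapezoid, 2 panels, h=0.7000): 49.553126
R_{2,0} (trapezoid, 4 panels, h=0.3500): 44.247130
R_{1,1} = 49.553126 + (49.553126 − 69.642636)/3 = 42.856623
R_{2,1} = 44.247130 + (44.247130 − 49.553126)/3 = 42.478465
R_{2,2} = 42.478465 + (42.478465 − 42.856623)/15 = 42.453254

42.4533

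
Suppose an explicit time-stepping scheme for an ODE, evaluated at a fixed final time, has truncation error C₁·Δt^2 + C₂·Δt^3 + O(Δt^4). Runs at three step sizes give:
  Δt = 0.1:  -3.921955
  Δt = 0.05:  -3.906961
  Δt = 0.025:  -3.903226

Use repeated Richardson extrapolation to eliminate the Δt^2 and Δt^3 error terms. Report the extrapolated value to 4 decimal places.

First eliminate the Δt^2 term (factor 2^2 = 4):
  B₁ = (4·(-3.906961) − (-3.921955))/3 = -3.901963
  B₂ = (4·(-3.903226) − (-3.906961))/3 = -3.901981
Then eliminate the Δt^3 term (factor 2^3 = 8):
  (8·(-3.901981) − (-3.901963))/7 = -3.901984

-3.9020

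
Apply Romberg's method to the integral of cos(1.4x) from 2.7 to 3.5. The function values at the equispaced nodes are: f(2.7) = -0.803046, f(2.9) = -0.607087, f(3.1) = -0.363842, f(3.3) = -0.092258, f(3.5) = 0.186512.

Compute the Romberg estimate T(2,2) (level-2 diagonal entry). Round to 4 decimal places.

T(0,0) (trapezoid, 1 panel, h=0.8000): -0.246614
T(1,0) (trapezoid, 2 panels, h=0.4000): -0.268844
T(2,0) (trapezoid, 4 panels, h=0.2000): -0.274291
T(1,1) = -0.268844 + (-0.268844 − (-0.246614))/3 = -0.276254
T(2,1) = -0.274291 + (-0.274291 − (-0.268844))/3 = -0.276107
T(2,2) = -0.276107 + (-0.276107 − (-0.276254))/15 = -0.276097

-0.2761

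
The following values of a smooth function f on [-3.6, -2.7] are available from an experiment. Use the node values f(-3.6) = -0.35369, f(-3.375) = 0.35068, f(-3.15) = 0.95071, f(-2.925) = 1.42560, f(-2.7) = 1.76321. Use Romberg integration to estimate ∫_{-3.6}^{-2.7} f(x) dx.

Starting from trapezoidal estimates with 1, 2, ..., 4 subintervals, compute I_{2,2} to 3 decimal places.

I_{0,0} (trapezoid, 1 panel, h=0.9000): 0.63428
I_{1,0} (trapezoid, 2 panels, h=0.4500): 0.74496
I_{2,0} (trapezoid, 4 panels, h=0.2250): 0.77214
I_{1,1} = 0.74496 + (0.74496 − 0.63428)/3 = 0.78185
I_{2,1} = 0.77214 + (0.77214 − 0.74496)/3 = 0.78120
I_{2,2} = 0.78120 + (0.78120 − 0.78185)/15 = 0.78116

0.781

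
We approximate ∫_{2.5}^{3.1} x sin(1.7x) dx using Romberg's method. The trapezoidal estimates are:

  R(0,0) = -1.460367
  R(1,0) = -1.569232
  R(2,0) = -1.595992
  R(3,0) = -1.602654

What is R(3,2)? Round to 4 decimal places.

Richardson extrapolation on the trapezoidal column (denominator 4−1=3):
R(2,1) = (4·(-1.595992) − (-1.569232)) / 3 = -1.604912
R(3,1) = (4·(-1.602654) − (-1.595992)) / 3 = -1.604875
R(3,2) = -1.604875 + (-1.604875 − (-1.604912))/15 = -1.604873

-1.6049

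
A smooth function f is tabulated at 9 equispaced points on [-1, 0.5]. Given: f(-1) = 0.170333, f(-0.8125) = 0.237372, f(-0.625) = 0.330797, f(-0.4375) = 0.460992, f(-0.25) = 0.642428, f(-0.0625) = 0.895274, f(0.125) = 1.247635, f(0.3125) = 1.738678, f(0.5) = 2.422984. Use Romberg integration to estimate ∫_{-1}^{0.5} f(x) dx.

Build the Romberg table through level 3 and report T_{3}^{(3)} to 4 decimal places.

1.2727

T_{0}^{(0)} (trapezoid, 1 panel, h=1.5000): 1.944988
T_{1}^{(0)} (trapezoid, 2 panels, h=0.7500): 1.454315
T_{2}^{(0)} (trapezoid, 4 panels, h=0.3750): 1.319069
T_{3}^{(0)} (trapezoid, 8 panels, h=0.1875): 1.284344
T_{1}^{(1)} = 1.454315 + (1.454315 − 1.944988)/3 = 1.290757
T_{2}^{(1)} = 1.319069 + (1.319069 − 1.454315)/3 = 1.273987
T_{3}^{(1)} = 1.284344 + (1.284344 − 1.319069)/3 = 1.272769
T_{2}^{(2)} = 1.273987 + (1.273987 − 1.290757)/15 = 1.272869
T_{3}^{(2)} = 1.272769 + (1.272769 − 1.273987)/15 = 1.272688
T_{3}^{(3)} = 1.272688 + (1.272688 − 1.272869)/63 = 1.272685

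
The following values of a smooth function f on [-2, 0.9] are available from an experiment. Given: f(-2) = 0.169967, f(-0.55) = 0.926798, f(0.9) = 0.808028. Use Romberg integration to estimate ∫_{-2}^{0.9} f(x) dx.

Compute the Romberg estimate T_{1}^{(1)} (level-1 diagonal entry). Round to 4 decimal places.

T_{0}^{(0)} (trapezoid, 1 panel, h=2.9000): 1.418093
T_{1}^{(0)} (trapezoid, 2 panels, h=1.4500): 2.052903
T_{1}^{(1)} = 2.052903 + (2.052903 − 1.418093)/3 = 2.264506

2.2645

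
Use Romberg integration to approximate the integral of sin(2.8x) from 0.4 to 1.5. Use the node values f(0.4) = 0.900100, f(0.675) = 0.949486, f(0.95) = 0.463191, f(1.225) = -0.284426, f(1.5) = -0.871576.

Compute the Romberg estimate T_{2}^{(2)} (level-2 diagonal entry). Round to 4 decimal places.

0.3305

T_{0}^{(0)} (trapezoid, 1 panel, h=1.1000): 0.015688
T_{1}^{(0)} (trapezoid, 2 panels, h=0.5500): 0.262599
T_{2}^{(0)} (trapezoid, 4 panels, h=0.2750): 0.314191
T_{1}^{(1)} = 0.262599 + (0.262599 − 0.015688)/3 = 0.344903
T_{2}^{(1)} = 0.314191 + (0.314191 − 0.262599)/3 = 0.331388
T_{2}^{(2)} = 0.331388 + (0.331388 − 0.344903)/15 = 0.330487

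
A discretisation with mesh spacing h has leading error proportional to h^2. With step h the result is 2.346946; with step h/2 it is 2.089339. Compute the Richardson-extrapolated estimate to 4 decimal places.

The leading error scales as h^2; refining by a factor of 2 reduces it by 2^2 = 4.
Extrapolated value = (4·A(h/2) − A(h)) / (4 − 1)
= (4·2.089339 − 2.346946) / 3
= 6.010410 / 3 = 2.003470

2.0035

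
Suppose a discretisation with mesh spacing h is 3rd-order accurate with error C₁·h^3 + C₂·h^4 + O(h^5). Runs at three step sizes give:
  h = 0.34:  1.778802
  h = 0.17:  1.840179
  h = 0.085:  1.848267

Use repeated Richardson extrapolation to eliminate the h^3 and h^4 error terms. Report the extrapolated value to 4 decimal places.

First eliminate the h^3 term (factor 2^3 = 8):
  B₁ = (8·1.840179 − 1.778802)/7 = 1.848947
  B₂ = (8·1.848267 − 1.840179)/7 = 1.849422
Then eliminate the h^4 term (factor 2^4 = 16):
  (16·1.849422 − 1.848947)/15 = 1.849454

1.8495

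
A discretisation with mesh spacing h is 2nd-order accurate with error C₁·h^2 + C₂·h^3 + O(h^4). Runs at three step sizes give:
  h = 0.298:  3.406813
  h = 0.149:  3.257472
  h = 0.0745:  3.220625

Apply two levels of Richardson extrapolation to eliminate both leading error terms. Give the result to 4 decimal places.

First eliminate the h^2 term (factor 2^2 = 4):
  B₁ = (4·3.257472 − 3.406813)/3 = 3.207692
  B₂ = (4·3.220625 − 3.257472)/3 = 3.208343
Then eliminate the h^3 term (factor 2^3 = 8):
  (8·3.208343 − 3.207692)/7 = 3.208436

3.2084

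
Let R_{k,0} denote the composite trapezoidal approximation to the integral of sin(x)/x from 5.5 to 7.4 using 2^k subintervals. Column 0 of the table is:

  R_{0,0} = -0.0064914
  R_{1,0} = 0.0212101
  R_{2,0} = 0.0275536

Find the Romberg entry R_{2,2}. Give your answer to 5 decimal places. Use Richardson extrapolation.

0.02962

Richardson extrapolation on the trapezoidal column (denominator 4−1=3):
R_{1,1} = (4·0.0212101 − (-0.0064914)) / 3 = 0.0304439
R_{2,1} = (4·0.0275536 − 0.0212101) / 3 = 0.0296681
R_{2,2} = (16·0.0296681 − 0.0304439) / 15 = 0.0296164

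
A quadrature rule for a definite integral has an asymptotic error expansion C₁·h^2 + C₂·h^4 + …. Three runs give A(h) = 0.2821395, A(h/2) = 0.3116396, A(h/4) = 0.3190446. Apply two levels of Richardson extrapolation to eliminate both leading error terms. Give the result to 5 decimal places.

First eliminate the h^2 term (factor 2^2 = 4):
  B₁ = (4·0.3116396 − 0.2821395)/3 = 0.3214730
  B₂ = (4·0.3190446 − 0.3116396)/3 = 0.3215129
Then eliminate the h^4 term (factor 2^4 = 16):
  (16·0.3215129 − 0.3214730)/15 = 0.3215156

0.32152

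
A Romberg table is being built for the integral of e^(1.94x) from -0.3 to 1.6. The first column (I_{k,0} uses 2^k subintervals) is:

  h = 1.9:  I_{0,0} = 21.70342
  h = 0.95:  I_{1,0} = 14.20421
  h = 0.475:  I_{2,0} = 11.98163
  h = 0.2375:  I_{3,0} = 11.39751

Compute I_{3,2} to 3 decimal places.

Richardson extrapolation on the trapezoidal column (denominator 4−1=3):
I_{2,1} = 11.98163 + (11.98163 − 14.20421)/3 = 11.24077
I_{3,1} = (4·11.39751 − 11.98163) / 3 = 11.20280
I_{3,2} = 11.20280 + (11.20280 − 11.24077)/15 = 11.20027

11.200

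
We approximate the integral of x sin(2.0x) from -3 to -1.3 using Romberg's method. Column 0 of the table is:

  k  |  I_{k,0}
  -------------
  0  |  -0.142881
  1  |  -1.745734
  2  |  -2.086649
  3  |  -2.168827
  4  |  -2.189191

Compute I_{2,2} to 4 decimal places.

-2.1950

I_{1,1} = (4·(-1.745734) − (-0.142881)) / 3 = -2.280018
I_{2,1} = -2.086649 + (-2.086649 − (-1.745734))/3 = -2.200287
I_{2,2} = -2.200287 + (-2.200287 − (-2.280018))/15 = -2.194972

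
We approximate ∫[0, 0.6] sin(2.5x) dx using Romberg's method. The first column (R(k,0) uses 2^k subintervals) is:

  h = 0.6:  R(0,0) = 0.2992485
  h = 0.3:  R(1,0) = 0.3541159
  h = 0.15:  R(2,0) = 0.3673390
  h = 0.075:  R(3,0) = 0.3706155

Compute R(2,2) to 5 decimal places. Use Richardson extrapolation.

Richardson extrapolation on the trapezoidal column (denominator 4−1=3):
R(1,1) = (4·0.3541159 − 0.2992485) / 3 = 0.3724050
R(2,1) = (4·0.3673390 − 0.3541159) / 3 = 0.3717467
R(2,2) = 0.3717467 + (0.3717467 − 0.3724050)/15 = 0.3717028

0.37170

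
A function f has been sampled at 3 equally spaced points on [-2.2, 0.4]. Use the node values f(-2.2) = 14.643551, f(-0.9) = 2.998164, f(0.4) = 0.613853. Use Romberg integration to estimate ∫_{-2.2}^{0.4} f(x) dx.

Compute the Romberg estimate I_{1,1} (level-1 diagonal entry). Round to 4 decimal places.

11.8084

I_{0,0} (trapezoid, 1 panel, h=2.6000): 19.834625
I_{1,0} (trapezoid, 2 panels, h=1.3000): 13.814926
I_{1,1} = 13.814926 + (13.814926 − 19.834625)/3 = 11.808360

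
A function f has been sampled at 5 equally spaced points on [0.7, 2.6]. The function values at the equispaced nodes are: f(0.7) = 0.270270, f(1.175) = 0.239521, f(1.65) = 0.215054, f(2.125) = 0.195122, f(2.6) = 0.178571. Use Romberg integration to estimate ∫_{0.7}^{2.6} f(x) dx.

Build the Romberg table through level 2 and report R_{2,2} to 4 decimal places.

R_{0,0} (trapezoid, 1 panel, h=1.9000): 0.426399
R_{1,0} (trapezoid, 2 panels, h=0.9500): 0.417501
R_{2,0} (trapezoid, 4 panels, h=0.4750): 0.415206
R_{1,1} = 0.417501 + (0.417501 − 0.426399)/3 = 0.414535
R_{2,1} = 0.415206 + (0.415206 − 0.417501)/3 = 0.414441
R_{2,2} = 0.414441 + (0.414441 − 0.414535)/15 = 0.414435

0.4144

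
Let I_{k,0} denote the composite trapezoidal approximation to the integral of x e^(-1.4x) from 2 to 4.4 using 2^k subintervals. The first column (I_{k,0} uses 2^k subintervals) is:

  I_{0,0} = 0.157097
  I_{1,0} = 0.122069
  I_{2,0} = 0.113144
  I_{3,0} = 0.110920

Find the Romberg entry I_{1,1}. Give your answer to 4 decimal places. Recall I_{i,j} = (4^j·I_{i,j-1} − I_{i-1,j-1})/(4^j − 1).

Richardson extrapolation on the trapezoidal column (denominator 4−1=3):
I_{1,1} = (4·0.122069 − 0.157097) / 3 = 0.110393

0.1104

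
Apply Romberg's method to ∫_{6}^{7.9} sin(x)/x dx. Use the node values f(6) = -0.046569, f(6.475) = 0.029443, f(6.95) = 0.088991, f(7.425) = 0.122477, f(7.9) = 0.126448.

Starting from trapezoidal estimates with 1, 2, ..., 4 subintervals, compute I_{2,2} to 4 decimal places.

I_{0,0} (trapezoid, 1 panel, h=1.9000): 0.075885
I_{1,0} (trapezoid, 2 panels, h=0.9500): 0.122484
I_{2,0} (trapezoid, 4 panels, h=0.4750): 0.133404
I_{1,1} = 0.122484 + (0.122484 − 0.075885)/3 = 0.138017
I_{2,1} = 0.133404 + (0.133404 − 0.122484)/3 = 0.137044
I_{2,2} = 0.137044 + (0.137044 − 0.138017)/15 = 0.136979

0.1370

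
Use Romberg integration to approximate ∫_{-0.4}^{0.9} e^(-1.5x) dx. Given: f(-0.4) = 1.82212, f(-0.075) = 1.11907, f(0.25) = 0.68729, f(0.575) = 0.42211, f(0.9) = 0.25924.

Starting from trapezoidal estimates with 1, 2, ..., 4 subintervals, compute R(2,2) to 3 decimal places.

R(0,0) (trapezoid, 1 panel, h=1.3000): 1.35288
R(1,0) (trapezoid, 2 panels, h=0.6500): 1.12318
R(2,0) (trapezoid, 4 panels, h=0.3250): 1.06247
R(1,1) = 1.12318 + (1.12318 − 1.35288)/3 = 1.04661
R(2,1) = 1.06247 + (1.06247 − 1.12318)/3 = 1.04223
R(2,2) = 1.04223 + (1.04223 − 1.04661)/15 = 1.04194

1.042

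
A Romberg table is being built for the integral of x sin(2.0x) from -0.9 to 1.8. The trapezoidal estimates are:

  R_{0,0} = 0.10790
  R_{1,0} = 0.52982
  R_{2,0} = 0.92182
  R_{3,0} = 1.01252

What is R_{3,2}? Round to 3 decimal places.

1.042

Richardson extrapolation on the trapezoidal column (denominator 4−1=3):
R_{2,1} = (4·0.92182 − 0.52982) / 3 = 1.05249
R_{3,1} = (4·1.01252 − 0.92182) / 3 = 1.04275
R_{3,2} = 1.04275 + (1.04275 − 1.05249)/15 = 1.04210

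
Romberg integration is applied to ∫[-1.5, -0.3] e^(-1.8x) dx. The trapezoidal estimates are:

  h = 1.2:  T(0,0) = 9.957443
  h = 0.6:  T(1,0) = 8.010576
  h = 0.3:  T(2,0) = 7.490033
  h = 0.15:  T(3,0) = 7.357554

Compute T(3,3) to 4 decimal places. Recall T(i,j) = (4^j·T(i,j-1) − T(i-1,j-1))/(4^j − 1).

T(1,1) = (4·8.010576 − 9.957443) / 3 = 7.361620
T(2,1) = 7.490033 + (7.490033 − 8.010576)/3 = 7.316519
T(3,1) = 7.357554 + (7.357554 − 7.490033)/3 = 7.313394
T(2,2) = 7.316519 + (7.316519 − 7.361620)/15 = 7.313512
T(3,2) = (16·7.313394 − 7.316519) / 15 = 7.313186
T(3,3) = 7.313186 + (7.313186 − 7.313512)/63 = 7.313181

7.3132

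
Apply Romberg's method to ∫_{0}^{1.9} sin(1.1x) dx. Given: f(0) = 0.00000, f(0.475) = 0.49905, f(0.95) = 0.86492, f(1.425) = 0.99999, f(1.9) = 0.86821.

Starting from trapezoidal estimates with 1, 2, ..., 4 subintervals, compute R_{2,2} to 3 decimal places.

1.360

R_{0,0} (trapezoid, 1 panel, h=1.9000): 0.82480
R_{1,0} (trapezoid, 2 panels, h=0.9500): 1.23407
R_{2,0} (trapezoid, 4 panels, h=0.4750): 1.32908
R_{1,1} = 1.23407 + (1.23407 − 0.82480)/3 = 1.37049
R_{2,1} = 1.32908 + (1.32908 − 1.23407)/3 = 1.36075
R_{2,2} = 1.36075 + (1.36075 − 1.37049)/15 = 1.36010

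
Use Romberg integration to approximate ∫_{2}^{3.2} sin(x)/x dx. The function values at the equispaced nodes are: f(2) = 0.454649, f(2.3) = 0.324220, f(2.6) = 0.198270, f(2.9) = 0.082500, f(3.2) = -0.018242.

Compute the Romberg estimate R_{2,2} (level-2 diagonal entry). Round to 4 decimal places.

0.2460

R_{0,0} (trapezoid, 1 panel, h=1.2000): 0.261844
R_{1,0} (trapezoid, 2 panels, h=0.6000): 0.249884
R_{2,0} (trapezoid, 4 panels, h=0.3000): 0.246958
R_{1,1} = 0.249884 + (0.249884 − 0.261844)/3 = 0.245897
R_{2,1} = 0.246958 + (0.246958 − 0.249884)/3 = 0.245983
R_{2,2} = 0.245983 + (0.245983 − 0.245897)/15 = 0.245989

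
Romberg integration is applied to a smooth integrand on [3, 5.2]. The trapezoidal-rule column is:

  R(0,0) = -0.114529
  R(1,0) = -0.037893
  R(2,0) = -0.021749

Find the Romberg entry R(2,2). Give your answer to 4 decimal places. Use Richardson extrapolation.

-0.0166

Richardson extrapolation on the trapezoidal column (denominator 4−1=3):
R(1,1) = -0.037893 + (-0.037893 − (-0.114529))/3 = -0.012348
R(2,1) = (4·(-0.021749) − (-0.037893)) / 3 = -0.016368
R(2,2) = (16·(-0.016368) − (-0.012348)) / 15 = -0.016636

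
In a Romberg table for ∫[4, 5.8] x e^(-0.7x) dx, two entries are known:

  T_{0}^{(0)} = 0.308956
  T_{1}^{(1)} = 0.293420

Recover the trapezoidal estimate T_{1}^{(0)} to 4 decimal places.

From T_{1}^{(1)} = (4·T_{1}^{(0)} − T_{0}^{(0)})/3, solve for T_{1}^{(0)}:
4·T_{1}^{(0)} = 3·0.293420 + 0.308956 = 1.189216
T_{1}^{(0)} = 0.297304

0.2973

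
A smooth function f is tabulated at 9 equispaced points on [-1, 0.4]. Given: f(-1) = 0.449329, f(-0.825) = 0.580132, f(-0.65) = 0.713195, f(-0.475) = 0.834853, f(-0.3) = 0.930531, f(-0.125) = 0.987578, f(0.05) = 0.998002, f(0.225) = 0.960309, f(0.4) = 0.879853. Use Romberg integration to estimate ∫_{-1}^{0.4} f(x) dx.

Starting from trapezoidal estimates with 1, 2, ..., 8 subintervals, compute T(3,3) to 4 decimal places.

1.1704

T(0,0) (trapezoid, 1 panel, h=1.4000): 0.930427
T(1,0) (trapezoid, 2 panels, h=0.7000): 1.116585
T(2,0) (trapezoid, 4 panels, h=0.3500): 1.157212
T(3,0) (trapezoid, 8 panels, h=0.1750): 1.167108
T(1,1) = 1.116585 + (1.116585 − 0.930427)/3 = 1.178638
T(2,1) = 1.157212 + (1.157212 − 1.116585)/3 = 1.170754
T(3,1) = 1.167108 + (1.167108 − 1.157212)/3 = 1.170407
T(2,2) = 1.170754 + (1.170754 − 1.178638)/15 = 1.170228
T(3,2) = 1.170407 + (1.170407 − 1.170754)/15 = 1.170384
T(3,3) = 1.170384 + (1.170384 − 1.170228)/63 = 1.170386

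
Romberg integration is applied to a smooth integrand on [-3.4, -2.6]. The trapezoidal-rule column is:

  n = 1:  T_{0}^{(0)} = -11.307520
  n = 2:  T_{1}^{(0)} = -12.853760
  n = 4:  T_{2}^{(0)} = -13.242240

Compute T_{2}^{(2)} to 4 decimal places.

Richardson extrapolation on the trapezoidal column (denominator 4−1=3):
T_{1}^{(1)} = (4·(-12.853760) − (-11.307520)) / 3 = -13.369173
T_{2}^{(1)} = (4·(-13.242240) − (-12.853760)) / 3 = -13.371733
T_{2}^{(2)} = (16·(-13.371733) − (-13.369173)) / 15 = -13.371904
(Column j=1 coincides with Simpson's rule on the same nodes.)

-13.3719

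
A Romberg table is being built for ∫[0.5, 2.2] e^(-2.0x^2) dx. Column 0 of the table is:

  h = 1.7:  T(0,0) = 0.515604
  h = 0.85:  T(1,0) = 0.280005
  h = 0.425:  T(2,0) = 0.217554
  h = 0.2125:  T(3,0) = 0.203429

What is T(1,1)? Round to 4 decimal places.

0.2015

T(1,1) = (4·0.280005 − 0.515604) / 3 = 0.201472
(Column j=1 coincides with Simpson's rule on the same nodes.)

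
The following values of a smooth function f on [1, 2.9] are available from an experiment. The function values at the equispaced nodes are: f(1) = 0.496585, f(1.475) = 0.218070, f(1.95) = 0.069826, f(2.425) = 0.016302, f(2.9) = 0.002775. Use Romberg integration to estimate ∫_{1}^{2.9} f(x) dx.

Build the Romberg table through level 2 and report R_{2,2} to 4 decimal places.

R_{0,0} (trapezoid, 1 panel, h=1.9000): 0.474392
R_{1,0} (trapezoid, 2 panels, h=0.9500): 0.303531
R_{2,0} (trapezoid, 4 panels, h=0.4750): 0.263092
R_{1,1} = 0.303531 + (0.303531 − 0.474392)/3 = 0.246577
R_{2,1} = 0.263092 + (0.263092 − 0.303531)/3 = 0.249612
R_{2,2} = 0.249612 + (0.249612 − 0.246577)/15 = 0.249814

0.2498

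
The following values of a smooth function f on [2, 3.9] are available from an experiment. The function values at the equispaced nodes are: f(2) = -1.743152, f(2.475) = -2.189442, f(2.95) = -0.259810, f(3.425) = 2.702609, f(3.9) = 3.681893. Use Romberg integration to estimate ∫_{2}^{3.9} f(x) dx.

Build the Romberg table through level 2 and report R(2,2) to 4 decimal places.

R(0,0) (trapezoid, 1 panel, h=1.9000): 1.841804
R(1,0) (trapezoid, 2 panels, h=0.9500): 0.674082
R(2,0) (trapezoid, 4 panels, h=0.4750): 0.580796
R(1,1) = 0.674082 + (0.674082 − 1.841804)/3 = 0.284841
R(2,1) = 0.580796 + (0.580796 − 0.674082)/3 = 0.549701
R(2,2) = 0.549701 + (0.549701 − 0.284841)/15 = 0.567358

0.5674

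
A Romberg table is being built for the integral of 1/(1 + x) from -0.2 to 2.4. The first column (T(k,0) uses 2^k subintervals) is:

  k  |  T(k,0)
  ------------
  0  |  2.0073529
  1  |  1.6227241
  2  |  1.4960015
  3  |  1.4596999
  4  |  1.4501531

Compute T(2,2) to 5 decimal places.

1.45104

Richardson extrapolation on the trapezoidal column (denominator 4−1=3):
T(1,1) = (4·1.6227241 − 2.0073529) / 3 = 1.4945145
T(2,1) = (4·1.4960015 − 1.6227241) / 3 = 1.4537606
T(2,2) = (16·1.4537606 − 1.4945145) / 15 = 1.4510437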